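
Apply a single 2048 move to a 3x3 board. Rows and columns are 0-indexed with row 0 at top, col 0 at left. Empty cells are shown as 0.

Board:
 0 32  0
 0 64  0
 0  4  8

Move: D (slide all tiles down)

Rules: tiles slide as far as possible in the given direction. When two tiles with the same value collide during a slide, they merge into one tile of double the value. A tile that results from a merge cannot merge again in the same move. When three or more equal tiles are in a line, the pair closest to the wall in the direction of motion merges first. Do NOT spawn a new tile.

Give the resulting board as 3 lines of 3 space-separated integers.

Answer:  0 32  0
 0 64  0
 0  4  8

Derivation:
Slide down:
col 0: [0, 0, 0] -> [0, 0, 0]
col 1: [32, 64, 4] -> [32, 64, 4]
col 2: [0, 0, 8] -> [0, 0, 8]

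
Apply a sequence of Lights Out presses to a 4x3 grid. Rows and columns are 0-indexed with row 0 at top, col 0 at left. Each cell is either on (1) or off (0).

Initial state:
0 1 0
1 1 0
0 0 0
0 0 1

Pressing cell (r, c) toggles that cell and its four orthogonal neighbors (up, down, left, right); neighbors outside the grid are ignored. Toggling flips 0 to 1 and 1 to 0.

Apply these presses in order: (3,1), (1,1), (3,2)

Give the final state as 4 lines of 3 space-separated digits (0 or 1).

After press 1 at (3,1):
0 1 0
1 1 0
0 1 0
1 1 0

After press 2 at (1,1):
0 0 0
0 0 1
0 0 0
1 1 0

After press 3 at (3,2):
0 0 0
0 0 1
0 0 1
1 0 1

Answer: 0 0 0
0 0 1
0 0 1
1 0 1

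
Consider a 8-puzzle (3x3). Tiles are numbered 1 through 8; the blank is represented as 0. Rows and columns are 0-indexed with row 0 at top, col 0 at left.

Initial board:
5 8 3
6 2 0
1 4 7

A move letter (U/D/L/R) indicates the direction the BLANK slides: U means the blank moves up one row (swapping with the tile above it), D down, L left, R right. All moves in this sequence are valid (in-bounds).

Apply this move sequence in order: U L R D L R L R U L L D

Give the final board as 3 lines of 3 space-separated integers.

Answer: 6 5 8
0 2 3
1 4 7

Derivation:
After move 1 (U):
5 8 0
6 2 3
1 4 7

After move 2 (L):
5 0 8
6 2 3
1 4 7

After move 3 (R):
5 8 0
6 2 3
1 4 7

After move 4 (D):
5 8 3
6 2 0
1 4 7

After move 5 (L):
5 8 3
6 0 2
1 4 7

After move 6 (R):
5 8 3
6 2 0
1 4 7

After move 7 (L):
5 8 3
6 0 2
1 4 7

After move 8 (R):
5 8 3
6 2 0
1 4 7

After move 9 (U):
5 8 0
6 2 3
1 4 7

After move 10 (L):
5 0 8
6 2 3
1 4 7

After move 11 (L):
0 5 8
6 2 3
1 4 7

After move 12 (D):
6 5 8
0 2 3
1 4 7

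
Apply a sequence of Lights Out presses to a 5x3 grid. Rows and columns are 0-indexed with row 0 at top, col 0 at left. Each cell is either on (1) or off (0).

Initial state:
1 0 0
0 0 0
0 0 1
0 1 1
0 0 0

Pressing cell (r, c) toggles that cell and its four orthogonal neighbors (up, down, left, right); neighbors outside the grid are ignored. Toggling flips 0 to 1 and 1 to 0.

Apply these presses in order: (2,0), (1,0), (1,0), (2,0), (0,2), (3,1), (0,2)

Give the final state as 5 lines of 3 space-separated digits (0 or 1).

Answer: 1 0 0
0 0 0
0 1 1
1 0 0
0 1 0

Derivation:
After press 1 at (2,0):
1 0 0
1 0 0
1 1 1
1 1 1
0 0 0

After press 2 at (1,0):
0 0 0
0 1 0
0 1 1
1 1 1
0 0 0

After press 3 at (1,0):
1 0 0
1 0 0
1 1 1
1 1 1
0 0 0

After press 4 at (2,0):
1 0 0
0 0 0
0 0 1
0 1 1
0 0 0

After press 5 at (0,2):
1 1 1
0 0 1
0 0 1
0 1 1
0 0 0

After press 6 at (3,1):
1 1 1
0 0 1
0 1 1
1 0 0
0 1 0

After press 7 at (0,2):
1 0 0
0 0 0
0 1 1
1 0 0
0 1 0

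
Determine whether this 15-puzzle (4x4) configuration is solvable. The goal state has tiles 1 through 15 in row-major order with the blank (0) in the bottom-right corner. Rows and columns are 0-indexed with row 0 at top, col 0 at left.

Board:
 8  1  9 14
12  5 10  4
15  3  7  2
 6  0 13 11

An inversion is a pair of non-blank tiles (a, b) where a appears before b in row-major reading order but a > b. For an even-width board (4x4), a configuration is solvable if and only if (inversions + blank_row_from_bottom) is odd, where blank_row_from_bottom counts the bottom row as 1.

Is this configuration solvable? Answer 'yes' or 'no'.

Inversions: 51
Blank is in row 3 (0-indexed from top), which is row 1 counting from the bottom (bottom = 1).
51 + 1 = 52, which is even, so the puzzle is not solvable.

Answer: no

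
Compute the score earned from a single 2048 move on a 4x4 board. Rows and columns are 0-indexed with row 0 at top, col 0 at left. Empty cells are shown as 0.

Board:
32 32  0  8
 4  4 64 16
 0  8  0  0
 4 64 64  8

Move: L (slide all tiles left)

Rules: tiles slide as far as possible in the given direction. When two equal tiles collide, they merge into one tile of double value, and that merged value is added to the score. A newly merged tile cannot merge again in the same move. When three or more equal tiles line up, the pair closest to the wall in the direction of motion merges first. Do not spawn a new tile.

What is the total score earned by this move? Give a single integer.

Answer: 200

Derivation:
Slide left:
row 0: [32, 32, 0, 8] -> [64, 8, 0, 0]  score +64 (running 64)
row 1: [4, 4, 64, 16] -> [8, 64, 16, 0]  score +8 (running 72)
row 2: [0, 8, 0, 0] -> [8, 0, 0, 0]  score +0 (running 72)
row 3: [4, 64, 64, 8] -> [4, 128, 8, 0]  score +128 (running 200)
Board after move:
 64   8   0   0
  8  64  16   0
  8   0   0   0
  4 128   8   0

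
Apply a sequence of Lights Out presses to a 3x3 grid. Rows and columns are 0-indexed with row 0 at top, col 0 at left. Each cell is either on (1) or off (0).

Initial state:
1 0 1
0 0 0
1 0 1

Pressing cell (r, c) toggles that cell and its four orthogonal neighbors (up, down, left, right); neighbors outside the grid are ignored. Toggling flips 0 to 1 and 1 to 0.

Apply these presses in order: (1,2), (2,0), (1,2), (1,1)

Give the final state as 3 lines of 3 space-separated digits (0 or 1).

After press 1 at (1,2):
1 0 0
0 1 1
1 0 0

After press 2 at (2,0):
1 0 0
1 1 1
0 1 0

After press 3 at (1,2):
1 0 1
1 0 0
0 1 1

After press 4 at (1,1):
1 1 1
0 1 1
0 0 1

Answer: 1 1 1
0 1 1
0 0 1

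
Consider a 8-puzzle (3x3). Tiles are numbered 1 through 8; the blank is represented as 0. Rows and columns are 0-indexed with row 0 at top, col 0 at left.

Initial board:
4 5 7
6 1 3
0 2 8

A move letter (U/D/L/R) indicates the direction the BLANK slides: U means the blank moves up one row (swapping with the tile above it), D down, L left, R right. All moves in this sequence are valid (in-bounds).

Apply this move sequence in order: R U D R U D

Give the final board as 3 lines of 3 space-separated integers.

Answer: 4 5 7
6 1 3
2 8 0

Derivation:
After move 1 (R):
4 5 7
6 1 3
2 0 8

After move 2 (U):
4 5 7
6 0 3
2 1 8

After move 3 (D):
4 5 7
6 1 3
2 0 8

After move 4 (R):
4 5 7
6 1 3
2 8 0

After move 5 (U):
4 5 7
6 1 0
2 8 3

After move 6 (D):
4 5 7
6 1 3
2 8 0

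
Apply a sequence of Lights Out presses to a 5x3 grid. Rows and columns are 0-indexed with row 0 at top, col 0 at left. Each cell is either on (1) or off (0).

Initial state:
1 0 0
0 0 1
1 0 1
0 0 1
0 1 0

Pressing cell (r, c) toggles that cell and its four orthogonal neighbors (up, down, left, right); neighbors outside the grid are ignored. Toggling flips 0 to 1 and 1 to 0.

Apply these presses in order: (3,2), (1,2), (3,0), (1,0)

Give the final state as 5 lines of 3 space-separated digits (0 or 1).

After press 1 at (3,2):
1 0 0
0 0 1
1 0 0
0 1 0
0 1 1

After press 2 at (1,2):
1 0 1
0 1 0
1 0 1
0 1 0
0 1 1

After press 3 at (3,0):
1 0 1
0 1 0
0 0 1
1 0 0
1 1 1

After press 4 at (1,0):
0 0 1
1 0 0
1 0 1
1 0 0
1 1 1

Answer: 0 0 1
1 0 0
1 0 1
1 0 0
1 1 1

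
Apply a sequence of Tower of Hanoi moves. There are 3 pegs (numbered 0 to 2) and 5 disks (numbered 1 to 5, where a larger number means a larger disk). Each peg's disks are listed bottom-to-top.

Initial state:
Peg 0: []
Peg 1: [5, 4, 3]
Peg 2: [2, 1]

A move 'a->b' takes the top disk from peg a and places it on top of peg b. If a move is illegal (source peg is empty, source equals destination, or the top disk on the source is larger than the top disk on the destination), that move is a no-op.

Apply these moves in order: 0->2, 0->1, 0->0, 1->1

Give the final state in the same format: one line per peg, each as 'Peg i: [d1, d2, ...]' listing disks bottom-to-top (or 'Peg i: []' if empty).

After move 1 (0->2):
Peg 0: []
Peg 1: [5, 4, 3]
Peg 2: [2, 1]

After move 2 (0->1):
Peg 0: []
Peg 1: [5, 4, 3]
Peg 2: [2, 1]

After move 3 (0->0):
Peg 0: []
Peg 1: [5, 4, 3]
Peg 2: [2, 1]

After move 4 (1->1):
Peg 0: []
Peg 1: [5, 4, 3]
Peg 2: [2, 1]

Answer: Peg 0: []
Peg 1: [5, 4, 3]
Peg 2: [2, 1]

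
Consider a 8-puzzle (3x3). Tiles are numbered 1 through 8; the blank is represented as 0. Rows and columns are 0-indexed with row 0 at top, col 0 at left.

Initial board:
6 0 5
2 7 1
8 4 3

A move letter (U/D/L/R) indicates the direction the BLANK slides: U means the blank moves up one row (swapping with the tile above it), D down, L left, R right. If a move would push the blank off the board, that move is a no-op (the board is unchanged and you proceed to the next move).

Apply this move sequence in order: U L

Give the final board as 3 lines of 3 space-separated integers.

After move 1 (U):
6 0 5
2 7 1
8 4 3

After move 2 (L):
0 6 5
2 7 1
8 4 3

Answer: 0 6 5
2 7 1
8 4 3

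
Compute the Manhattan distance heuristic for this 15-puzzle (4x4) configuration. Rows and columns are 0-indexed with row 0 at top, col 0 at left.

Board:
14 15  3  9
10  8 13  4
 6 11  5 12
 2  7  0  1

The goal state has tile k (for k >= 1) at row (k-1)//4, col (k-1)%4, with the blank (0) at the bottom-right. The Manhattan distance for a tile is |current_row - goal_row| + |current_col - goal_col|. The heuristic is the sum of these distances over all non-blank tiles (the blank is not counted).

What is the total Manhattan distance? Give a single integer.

Answer: 41

Derivation:
Tile 14: at (0,0), goal (3,1), distance |0-3|+|0-1| = 4
Tile 15: at (0,1), goal (3,2), distance |0-3|+|1-2| = 4
Tile 3: at (0,2), goal (0,2), distance |0-0|+|2-2| = 0
Tile 9: at (0,3), goal (2,0), distance |0-2|+|3-0| = 5
Tile 10: at (1,0), goal (2,1), distance |1-2|+|0-1| = 2
Tile 8: at (1,1), goal (1,3), distance |1-1|+|1-3| = 2
Tile 13: at (1,2), goal (3,0), distance |1-3|+|2-0| = 4
Tile 4: at (1,3), goal (0,3), distance |1-0|+|3-3| = 1
Tile 6: at (2,0), goal (1,1), distance |2-1|+|0-1| = 2
Tile 11: at (2,1), goal (2,2), distance |2-2|+|1-2| = 1
Tile 5: at (2,2), goal (1,0), distance |2-1|+|2-0| = 3
Tile 12: at (2,3), goal (2,3), distance |2-2|+|3-3| = 0
Tile 2: at (3,0), goal (0,1), distance |3-0|+|0-1| = 4
Tile 7: at (3,1), goal (1,2), distance |3-1|+|1-2| = 3
Tile 1: at (3,3), goal (0,0), distance |3-0|+|3-0| = 6
Sum: 4 + 4 + 0 + 5 + 2 + 2 + 4 + 1 + 2 + 1 + 3 + 0 + 4 + 3 + 6 = 41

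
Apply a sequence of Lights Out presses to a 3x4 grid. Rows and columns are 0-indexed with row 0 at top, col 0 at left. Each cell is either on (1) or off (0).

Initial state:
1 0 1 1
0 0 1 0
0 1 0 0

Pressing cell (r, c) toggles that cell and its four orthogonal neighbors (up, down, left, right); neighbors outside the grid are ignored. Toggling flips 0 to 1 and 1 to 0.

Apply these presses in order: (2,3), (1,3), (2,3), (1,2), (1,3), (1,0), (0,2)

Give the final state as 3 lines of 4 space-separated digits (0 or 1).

Answer: 0 1 1 0
1 0 1 1
1 1 1 0

Derivation:
After press 1 at (2,3):
1 0 1 1
0 0 1 1
0 1 1 1

After press 2 at (1,3):
1 0 1 0
0 0 0 0
0 1 1 0

After press 3 at (2,3):
1 0 1 0
0 0 0 1
0 1 0 1

After press 4 at (1,2):
1 0 0 0
0 1 1 0
0 1 1 1

After press 5 at (1,3):
1 0 0 1
0 1 0 1
0 1 1 0

After press 6 at (1,0):
0 0 0 1
1 0 0 1
1 1 1 0

After press 7 at (0,2):
0 1 1 0
1 0 1 1
1 1 1 0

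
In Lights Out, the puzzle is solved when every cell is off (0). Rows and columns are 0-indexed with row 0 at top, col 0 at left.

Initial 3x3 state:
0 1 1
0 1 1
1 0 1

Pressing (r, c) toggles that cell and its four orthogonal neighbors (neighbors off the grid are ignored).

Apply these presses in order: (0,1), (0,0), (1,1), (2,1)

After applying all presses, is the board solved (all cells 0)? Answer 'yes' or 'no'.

After press 1 at (0,1):
1 0 0
0 0 1
1 0 1

After press 2 at (0,0):
0 1 0
1 0 1
1 0 1

After press 3 at (1,1):
0 0 0
0 1 0
1 1 1

After press 4 at (2,1):
0 0 0
0 0 0
0 0 0

Lights still on: 0

Answer: yes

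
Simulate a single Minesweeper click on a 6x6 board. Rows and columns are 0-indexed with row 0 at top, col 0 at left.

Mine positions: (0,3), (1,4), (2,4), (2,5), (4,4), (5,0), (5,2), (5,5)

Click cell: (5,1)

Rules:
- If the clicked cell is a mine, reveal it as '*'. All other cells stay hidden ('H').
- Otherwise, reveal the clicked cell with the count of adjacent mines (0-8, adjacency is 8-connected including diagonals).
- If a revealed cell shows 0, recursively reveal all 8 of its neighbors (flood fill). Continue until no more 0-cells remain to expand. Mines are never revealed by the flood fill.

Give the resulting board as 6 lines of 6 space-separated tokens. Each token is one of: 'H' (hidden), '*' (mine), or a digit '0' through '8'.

H H H H H H
H H H H H H
H H H H H H
H H H H H H
H H H H H H
H 2 H H H H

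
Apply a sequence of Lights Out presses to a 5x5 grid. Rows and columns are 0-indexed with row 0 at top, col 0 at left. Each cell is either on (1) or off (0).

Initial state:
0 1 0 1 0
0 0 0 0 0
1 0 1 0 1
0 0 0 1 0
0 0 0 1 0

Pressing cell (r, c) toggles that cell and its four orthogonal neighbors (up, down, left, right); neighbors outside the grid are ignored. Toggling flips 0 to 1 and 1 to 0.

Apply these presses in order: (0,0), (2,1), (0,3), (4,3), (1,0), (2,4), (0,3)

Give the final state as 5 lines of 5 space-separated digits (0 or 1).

Answer: 0 0 0 1 0
0 0 0 0 1
1 1 0 1 0
0 1 0 0 1
0 0 1 0 1

Derivation:
After press 1 at (0,0):
1 0 0 1 0
1 0 0 0 0
1 0 1 0 1
0 0 0 1 0
0 0 0 1 0

After press 2 at (2,1):
1 0 0 1 0
1 1 0 0 0
0 1 0 0 1
0 1 0 1 0
0 0 0 1 0

After press 3 at (0,3):
1 0 1 0 1
1 1 0 1 0
0 1 0 0 1
0 1 0 1 0
0 0 0 1 0

After press 4 at (4,3):
1 0 1 0 1
1 1 0 1 0
0 1 0 0 1
0 1 0 0 0
0 0 1 0 1

After press 5 at (1,0):
0 0 1 0 1
0 0 0 1 0
1 1 0 0 1
0 1 0 0 0
0 0 1 0 1

After press 6 at (2,4):
0 0 1 0 1
0 0 0 1 1
1 1 0 1 0
0 1 0 0 1
0 0 1 0 1

After press 7 at (0,3):
0 0 0 1 0
0 0 0 0 1
1 1 0 1 0
0 1 0 0 1
0 0 1 0 1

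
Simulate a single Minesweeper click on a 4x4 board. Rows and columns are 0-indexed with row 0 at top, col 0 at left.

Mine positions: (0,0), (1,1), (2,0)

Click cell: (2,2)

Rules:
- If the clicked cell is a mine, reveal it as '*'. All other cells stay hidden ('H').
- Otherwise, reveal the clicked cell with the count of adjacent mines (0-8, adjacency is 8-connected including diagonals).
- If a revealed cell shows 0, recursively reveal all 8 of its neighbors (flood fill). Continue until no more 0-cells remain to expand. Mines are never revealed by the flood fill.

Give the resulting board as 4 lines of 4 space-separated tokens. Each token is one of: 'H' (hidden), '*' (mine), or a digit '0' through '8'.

H H H H
H H H H
H H 1 H
H H H H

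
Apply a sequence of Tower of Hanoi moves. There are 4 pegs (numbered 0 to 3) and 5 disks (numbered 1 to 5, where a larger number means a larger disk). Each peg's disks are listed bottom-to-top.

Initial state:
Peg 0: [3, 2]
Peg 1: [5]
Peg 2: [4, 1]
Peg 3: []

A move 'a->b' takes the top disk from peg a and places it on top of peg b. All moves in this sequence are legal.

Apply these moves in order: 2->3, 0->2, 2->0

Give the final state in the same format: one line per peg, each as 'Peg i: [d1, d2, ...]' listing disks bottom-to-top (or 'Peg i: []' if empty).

Answer: Peg 0: [3, 2]
Peg 1: [5]
Peg 2: [4]
Peg 3: [1]

Derivation:
After move 1 (2->3):
Peg 0: [3, 2]
Peg 1: [5]
Peg 2: [4]
Peg 3: [1]

After move 2 (0->2):
Peg 0: [3]
Peg 1: [5]
Peg 2: [4, 2]
Peg 3: [1]

After move 3 (2->0):
Peg 0: [3, 2]
Peg 1: [5]
Peg 2: [4]
Peg 3: [1]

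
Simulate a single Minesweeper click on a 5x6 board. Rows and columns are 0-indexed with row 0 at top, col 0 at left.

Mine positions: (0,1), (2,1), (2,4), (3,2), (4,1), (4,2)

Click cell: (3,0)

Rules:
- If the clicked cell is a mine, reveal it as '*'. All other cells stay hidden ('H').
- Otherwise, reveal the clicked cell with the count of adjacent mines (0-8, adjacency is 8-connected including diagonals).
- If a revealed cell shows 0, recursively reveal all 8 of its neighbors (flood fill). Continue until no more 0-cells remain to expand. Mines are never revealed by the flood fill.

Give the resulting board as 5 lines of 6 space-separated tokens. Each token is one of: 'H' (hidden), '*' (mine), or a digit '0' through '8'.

H H H H H H
H H H H H H
H H H H H H
2 H H H H H
H H H H H H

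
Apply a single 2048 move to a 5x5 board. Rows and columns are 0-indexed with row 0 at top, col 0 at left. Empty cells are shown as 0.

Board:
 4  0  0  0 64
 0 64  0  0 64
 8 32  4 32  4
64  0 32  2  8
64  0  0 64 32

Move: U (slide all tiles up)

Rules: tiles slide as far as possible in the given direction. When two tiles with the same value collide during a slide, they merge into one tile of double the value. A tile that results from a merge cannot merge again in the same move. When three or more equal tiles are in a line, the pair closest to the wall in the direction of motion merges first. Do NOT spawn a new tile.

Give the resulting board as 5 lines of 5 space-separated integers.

Slide up:
col 0: [4, 0, 8, 64, 64] -> [4, 8, 128, 0, 0]
col 1: [0, 64, 32, 0, 0] -> [64, 32, 0, 0, 0]
col 2: [0, 0, 4, 32, 0] -> [4, 32, 0, 0, 0]
col 3: [0, 0, 32, 2, 64] -> [32, 2, 64, 0, 0]
col 4: [64, 64, 4, 8, 32] -> [128, 4, 8, 32, 0]

Answer:   4  64   4  32 128
  8  32  32   2   4
128   0   0  64   8
  0   0   0   0  32
  0   0   0   0   0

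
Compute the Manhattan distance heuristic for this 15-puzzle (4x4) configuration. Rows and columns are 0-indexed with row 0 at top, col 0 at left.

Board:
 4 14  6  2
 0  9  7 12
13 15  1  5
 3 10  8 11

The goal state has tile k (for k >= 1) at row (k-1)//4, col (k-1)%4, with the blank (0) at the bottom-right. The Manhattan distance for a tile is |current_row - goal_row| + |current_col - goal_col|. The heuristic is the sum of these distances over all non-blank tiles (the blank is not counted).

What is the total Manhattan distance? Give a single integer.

Tile 4: (0,0)->(0,3) = 3
Tile 14: (0,1)->(3,1) = 3
Tile 6: (0,2)->(1,1) = 2
Tile 2: (0,3)->(0,1) = 2
Tile 9: (1,1)->(2,0) = 2
Tile 7: (1,2)->(1,2) = 0
Tile 12: (1,3)->(2,3) = 1
Tile 13: (2,0)->(3,0) = 1
Tile 15: (2,1)->(3,2) = 2
Tile 1: (2,2)->(0,0) = 4
Tile 5: (2,3)->(1,0) = 4
Tile 3: (3,0)->(0,2) = 5
Tile 10: (3,1)->(2,1) = 1
Tile 8: (3,2)->(1,3) = 3
Tile 11: (3,3)->(2,2) = 2
Sum: 3 + 3 + 2 + 2 + 2 + 0 + 1 + 1 + 2 + 4 + 4 + 5 + 1 + 3 + 2 = 35

Answer: 35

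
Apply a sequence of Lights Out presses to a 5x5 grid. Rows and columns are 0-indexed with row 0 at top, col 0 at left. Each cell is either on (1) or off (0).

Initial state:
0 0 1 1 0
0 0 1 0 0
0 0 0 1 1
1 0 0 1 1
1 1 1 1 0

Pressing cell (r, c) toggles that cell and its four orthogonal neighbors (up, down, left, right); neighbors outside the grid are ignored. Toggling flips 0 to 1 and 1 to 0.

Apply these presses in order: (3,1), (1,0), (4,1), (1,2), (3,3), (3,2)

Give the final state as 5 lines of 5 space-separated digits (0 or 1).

After press 1 at (3,1):
0 0 1 1 0
0 0 1 0 0
0 1 0 1 1
0 1 1 1 1
1 0 1 1 0

After press 2 at (1,0):
1 0 1 1 0
1 1 1 0 0
1 1 0 1 1
0 1 1 1 1
1 0 1 1 0

After press 3 at (4,1):
1 0 1 1 0
1 1 1 0 0
1 1 0 1 1
0 0 1 1 1
0 1 0 1 0

After press 4 at (1,2):
1 0 0 1 0
1 0 0 1 0
1 1 1 1 1
0 0 1 1 1
0 1 0 1 0

After press 5 at (3,3):
1 0 0 1 0
1 0 0 1 0
1 1 1 0 1
0 0 0 0 0
0 1 0 0 0

After press 6 at (3,2):
1 0 0 1 0
1 0 0 1 0
1 1 0 0 1
0 1 1 1 0
0 1 1 0 0

Answer: 1 0 0 1 0
1 0 0 1 0
1 1 0 0 1
0 1 1 1 0
0 1 1 0 0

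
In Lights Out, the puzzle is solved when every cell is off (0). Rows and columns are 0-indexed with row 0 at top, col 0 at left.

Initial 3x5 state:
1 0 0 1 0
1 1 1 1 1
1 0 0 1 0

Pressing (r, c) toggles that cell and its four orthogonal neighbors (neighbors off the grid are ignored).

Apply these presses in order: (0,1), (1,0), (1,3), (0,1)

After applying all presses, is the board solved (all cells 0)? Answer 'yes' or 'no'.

Answer: yes

Derivation:
After press 1 at (0,1):
0 1 1 1 0
1 0 1 1 1
1 0 0 1 0

After press 2 at (1,0):
1 1 1 1 0
0 1 1 1 1
0 0 0 1 0

After press 3 at (1,3):
1 1 1 0 0
0 1 0 0 0
0 0 0 0 0

After press 4 at (0,1):
0 0 0 0 0
0 0 0 0 0
0 0 0 0 0

Lights still on: 0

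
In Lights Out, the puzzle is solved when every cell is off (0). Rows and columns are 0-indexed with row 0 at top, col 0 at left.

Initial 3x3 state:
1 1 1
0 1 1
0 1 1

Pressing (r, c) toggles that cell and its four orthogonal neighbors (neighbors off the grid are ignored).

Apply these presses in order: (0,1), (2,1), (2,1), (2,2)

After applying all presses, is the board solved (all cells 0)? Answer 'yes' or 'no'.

After press 1 at (0,1):
0 0 0
0 0 1
0 1 1

After press 2 at (2,1):
0 0 0
0 1 1
1 0 0

After press 3 at (2,1):
0 0 0
0 0 1
0 1 1

After press 4 at (2,2):
0 0 0
0 0 0
0 0 0

Lights still on: 0

Answer: yes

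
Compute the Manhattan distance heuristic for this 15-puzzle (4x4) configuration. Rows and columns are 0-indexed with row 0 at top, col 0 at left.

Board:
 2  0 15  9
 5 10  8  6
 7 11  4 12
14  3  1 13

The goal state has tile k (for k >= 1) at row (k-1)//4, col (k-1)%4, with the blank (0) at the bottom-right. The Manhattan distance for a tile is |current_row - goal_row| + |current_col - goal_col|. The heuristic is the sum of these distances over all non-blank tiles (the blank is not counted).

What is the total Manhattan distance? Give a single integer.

Answer: 33

Derivation:
Tile 2: (0,0)->(0,1) = 1
Tile 15: (0,2)->(3,2) = 3
Tile 9: (0,3)->(2,0) = 5
Tile 5: (1,0)->(1,0) = 0
Tile 10: (1,1)->(2,1) = 1
Tile 8: (1,2)->(1,3) = 1
Tile 6: (1,3)->(1,1) = 2
Tile 7: (2,0)->(1,2) = 3
Tile 11: (2,1)->(2,2) = 1
Tile 4: (2,2)->(0,3) = 3
Tile 12: (2,3)->(2,3) = 0
Tile 14: (3,0)->(3,1) = 1
Tile 3: (3,1)->(0,2) = 4
Tile 1: (3,2)->(0,0) = 5
Tile 13: (3,3)->(3,0) = 3
Sum: 1 + 3 + 5 + 0 + 1 + 1 + 2 + 3 + 1 + 3 + 0 + 1 + 4 + 5 + 3 = 33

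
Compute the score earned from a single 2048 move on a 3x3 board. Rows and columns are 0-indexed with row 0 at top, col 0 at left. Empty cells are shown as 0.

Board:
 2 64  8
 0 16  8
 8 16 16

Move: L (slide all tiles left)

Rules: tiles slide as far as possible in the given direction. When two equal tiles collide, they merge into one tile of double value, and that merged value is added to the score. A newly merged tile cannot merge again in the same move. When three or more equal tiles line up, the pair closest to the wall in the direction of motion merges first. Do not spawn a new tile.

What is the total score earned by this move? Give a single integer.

Answer: 32

Derivation:
Slide left:
row 0: [2, 64, 8] -> [2, 64, 8]  score +0 (running 0)
row 1: [0, 16, 8] -> [16, 8, 0]  score +0 (running 0)
row 2: [8, 16, 16] -> [8, 32, 0]  score +32 (running 32)
Board after move:
 2 64  8
16  8  0
 8 32  0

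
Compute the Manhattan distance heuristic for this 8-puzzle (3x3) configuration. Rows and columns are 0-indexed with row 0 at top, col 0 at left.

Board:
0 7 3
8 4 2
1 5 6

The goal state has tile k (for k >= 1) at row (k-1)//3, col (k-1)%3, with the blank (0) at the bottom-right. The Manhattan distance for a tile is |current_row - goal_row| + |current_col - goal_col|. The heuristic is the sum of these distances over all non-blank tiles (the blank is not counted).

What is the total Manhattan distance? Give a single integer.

Answer: 12

Derivation:
Tile 7: (0,1)->(2,0) = 3
Tile 3: (0,2)->(0,2) = 0
Tile 8: (1,0)->(2,1) = 2
Tile 4: (1,1)->(1,0) = 1
Tile 2: (1,2)->(0,1) = 2
Tile 1: (2,0)->(0,0) = 2
Tile 5: (2,1)->(1,1) = 1
Tile 6: (2,2)->(1,2) = 1
Sum: 3 + 0 + 2 + 1 + 2 + 2 + 1 + 1 = 12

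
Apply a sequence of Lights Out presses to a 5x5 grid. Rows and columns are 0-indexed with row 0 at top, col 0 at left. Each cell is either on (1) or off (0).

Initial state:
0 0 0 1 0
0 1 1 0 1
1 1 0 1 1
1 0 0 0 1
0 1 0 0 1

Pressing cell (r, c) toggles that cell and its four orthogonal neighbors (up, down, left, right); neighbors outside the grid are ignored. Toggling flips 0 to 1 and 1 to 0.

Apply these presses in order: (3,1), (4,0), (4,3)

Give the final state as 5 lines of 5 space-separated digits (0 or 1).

Answer: 0 0 0 1 0
0 1 1 0 1
1 0 0 1 1
1 1 1 1 1
1 1 1 1 0

Derivation:
After press 1 at (3,1):
0 0 0 1 0
0 1 1 0 1
1 0 0 1 1
0 1 1 0 1
0 0 0 0 1

After press 2 at (4,0):
0 0 0 1 0
0 1 1 0 1
1 0 0 1 1
1 1 1 0 1
1 1 0 0 1

After press 3 at (4,3):
0 0 0 1 0
0 1 1 0 1
1 0 0 1 1
1 1 1 1 1
1 1 1 1 0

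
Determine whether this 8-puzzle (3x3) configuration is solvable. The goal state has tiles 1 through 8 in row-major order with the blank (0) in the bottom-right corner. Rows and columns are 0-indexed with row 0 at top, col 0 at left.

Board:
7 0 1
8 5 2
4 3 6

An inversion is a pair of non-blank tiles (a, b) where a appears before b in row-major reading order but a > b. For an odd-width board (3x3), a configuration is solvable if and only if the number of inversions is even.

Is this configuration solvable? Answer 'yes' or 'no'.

Answer: no

Derivation:
Inversions (pairs i<j in row-major order where tile[i] > tile[j] > 0): 15
15 is odd, so the puzzle is not solvable.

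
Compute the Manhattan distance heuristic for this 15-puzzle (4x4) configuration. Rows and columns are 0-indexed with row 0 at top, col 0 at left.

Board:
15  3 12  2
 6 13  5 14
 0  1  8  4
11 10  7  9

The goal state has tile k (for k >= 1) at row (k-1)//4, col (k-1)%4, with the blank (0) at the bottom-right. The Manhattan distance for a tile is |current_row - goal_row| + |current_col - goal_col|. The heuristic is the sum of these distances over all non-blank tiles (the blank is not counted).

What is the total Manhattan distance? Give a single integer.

Answer: 38

Derivation:
Tile 15: (0,0)->(3,2) = 5
Tile 3: (0,1)->(0,2) = 1
Tile 12: (0,2)->(2,3) = 3
Tile 2: (0,3)->(0,1) = 2
Tile 6: (1,0)->(1,1) = 1
Tile 13: (1,1)->(3,0) = 3
Tile 5: (1,2)->(1,0) = 2
Tile 14: (1,3)->(3,1) = 4
Tile 1: (2,1)->(0,0) = 3
Tile 8: (2,2)->(1,3) = 2
Tile 4: (2,3)->(0,3) = 2
Tile 11: (3,0)->(2,2) = 3
Tile 10: (3,1)->(2,1) = 1
Tile 7: (3,2)->(1,2) = 2
Tile 9: (3,3)->(2,0) = 4
Sum: 5 + 1 + 3 + 2 + 1 + 3 + 2 + 4 + 3 + 2 + 2 + 3 + 1 + 2 + 4 = 38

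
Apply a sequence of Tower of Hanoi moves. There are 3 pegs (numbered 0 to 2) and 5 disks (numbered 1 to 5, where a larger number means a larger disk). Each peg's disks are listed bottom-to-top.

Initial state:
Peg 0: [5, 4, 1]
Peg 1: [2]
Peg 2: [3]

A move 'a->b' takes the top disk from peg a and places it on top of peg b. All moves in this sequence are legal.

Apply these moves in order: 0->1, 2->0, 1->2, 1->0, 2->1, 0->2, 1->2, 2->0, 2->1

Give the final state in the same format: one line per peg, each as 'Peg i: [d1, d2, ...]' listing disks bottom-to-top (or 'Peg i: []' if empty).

Answer: Peg 0: [5, 4, 3, 1]
Peg 1: [2]
Peg 2: []

Derivation:
After move 1 (0->1):
Peg 0: [5, 4]
Peg 1: [2, 1]
Peg 2: [3]

After move 2 (2->0):
Peg 0: [5, 4, 3]
Peg 1: [2, 1]
Peg 2: []

After move 3 (1->2):
Peg 0: [5, 4, 3]
Peg 1: [2]
Peg 2: [1]

After move 4 (1->0):
Peg 0: [5, 4, 3, 2]
Peg 1: []
Peg 2: [1]

After move 5 (2->1):
Peg 0: [5, 4, 3, 2]
Peg 1: [1]
Peg 2: []

After move 6 (0->2):
Peg 0: [5, 4, 3]
Peg 1: [1]
Peg 2: [2]

After move 7 (1->2):
Peg 0: [5, 4, 3]
Peg 1: []
Peg 2: [2, 1]

After move 8 (2->0):
Peg 0: [5, 4, 3, 1]
Peg 1: []
Peg 2: [2]

After move 9 (2->1):
Peg 0: [5, 4, 3, 1]
Peg 1: [2]
Peg 2: []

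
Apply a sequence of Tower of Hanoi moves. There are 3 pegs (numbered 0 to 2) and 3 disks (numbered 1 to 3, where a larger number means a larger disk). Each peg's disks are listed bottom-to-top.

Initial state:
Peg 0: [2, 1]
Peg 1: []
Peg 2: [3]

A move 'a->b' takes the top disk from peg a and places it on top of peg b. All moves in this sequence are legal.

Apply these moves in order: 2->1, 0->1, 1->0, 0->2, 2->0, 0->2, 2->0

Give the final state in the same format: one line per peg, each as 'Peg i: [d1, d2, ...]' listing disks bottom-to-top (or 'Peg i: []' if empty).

After move 1 (2->1):
Peg 0: [2, 1]
Peg 1: [3]
Peg 2: []

After move 2 (0->1):
Peg 0: [2]
Peg 1: [3, 1]
Peg 2: []

After move 3 (1->0):
Peg 0: [2, 1]
Peg 1: [3]
Peg 2: []

After move 4 (0->2):
Peg 0: [2]
Peg 1: [3]
Peg 2: [1]

After move 5 (2->0):
Peg 0: [2, 1]
Peg 1: [3]
Peg 2: []

After move 6 (0->2):
Peg 0: [2]
Peg 1: [3]
Peg 2: [1]

After move 7 (2->0):
Peg 0: [2, 1]
Peg 1: [3]
Peg 2: []

Answer: Peg 0: [2, 1]
Peg 1: [3]
Peg 2: []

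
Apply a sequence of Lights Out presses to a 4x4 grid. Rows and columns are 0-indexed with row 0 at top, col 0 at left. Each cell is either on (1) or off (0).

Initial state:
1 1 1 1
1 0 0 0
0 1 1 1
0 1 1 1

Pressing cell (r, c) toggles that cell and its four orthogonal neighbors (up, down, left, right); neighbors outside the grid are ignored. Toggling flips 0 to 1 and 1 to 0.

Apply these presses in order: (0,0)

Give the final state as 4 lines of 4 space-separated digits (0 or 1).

After press 1 at (0,0):
0 0 1 1
0 0 0 0
0 1 1 1
0 1 1 1

Answer: 0 0 1 1
0 0 0 0
0 1 1 1
0 1 1 1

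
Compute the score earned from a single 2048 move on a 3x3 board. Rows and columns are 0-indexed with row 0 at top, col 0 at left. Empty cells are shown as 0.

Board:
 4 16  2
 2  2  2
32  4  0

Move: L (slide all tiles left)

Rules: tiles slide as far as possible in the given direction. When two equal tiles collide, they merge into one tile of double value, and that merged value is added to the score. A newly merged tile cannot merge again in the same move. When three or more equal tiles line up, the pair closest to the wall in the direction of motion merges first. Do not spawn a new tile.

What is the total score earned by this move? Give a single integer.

Slide left:
row 0: [4, 16, 2] -> [4, 16, 2]  score +0 (running 0)
row 1: [2, 2, 2] -> [4, 2, 0]  score +4 (running 4)
row 2: [32, 4, 0] -> [32, 4, 0]  score +0 (running 4)
Board after move:
 4 16  2
 4  2  0
32  4  0

Answer: 4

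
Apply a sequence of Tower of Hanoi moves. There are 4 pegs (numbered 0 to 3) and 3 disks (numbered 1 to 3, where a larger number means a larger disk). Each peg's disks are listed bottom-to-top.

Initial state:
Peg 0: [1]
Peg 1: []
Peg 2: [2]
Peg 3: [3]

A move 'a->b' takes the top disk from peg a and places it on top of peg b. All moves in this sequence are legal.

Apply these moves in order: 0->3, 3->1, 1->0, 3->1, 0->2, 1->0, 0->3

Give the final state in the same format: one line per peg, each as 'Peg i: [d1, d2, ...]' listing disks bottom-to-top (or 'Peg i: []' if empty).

Answer: Peg 0: []
Peg 1: []
Peg 2: [2, 1]
Peg 3: [3]

Derivation:
After move 1 (0->3):
Peg 0: []
Peg 1: []
Peg 2: [2]
Peg 3: [3, 1]

After move 2 (3->1):
Peg 0: []
Peg 1: [1]
Peg 2: [2]
Peg 3: [3]

After move 3 (1->0):
Peg 0: [1]
Peg 1: []
Peg 2: [2]
Peg 3: [3]

After move 4 (3->1):
Peg 0: [1]
Peg 1: [3]
Peg 2: [2]
Peg 3: []

After move 5 (0->2):
Peg 0: []
Peg 1: [3]
Peg 2: [2, 1]
Peg 3: []

After move 6 (1->0):
Peg 0: [3]
Peg 1: []
Peg 2: [2, 1]
Peg 3: []

After move 7 (0->3):
Peg 0: []
Peg 1: []
Peg 2: [2, 1]
Peg 3: [3]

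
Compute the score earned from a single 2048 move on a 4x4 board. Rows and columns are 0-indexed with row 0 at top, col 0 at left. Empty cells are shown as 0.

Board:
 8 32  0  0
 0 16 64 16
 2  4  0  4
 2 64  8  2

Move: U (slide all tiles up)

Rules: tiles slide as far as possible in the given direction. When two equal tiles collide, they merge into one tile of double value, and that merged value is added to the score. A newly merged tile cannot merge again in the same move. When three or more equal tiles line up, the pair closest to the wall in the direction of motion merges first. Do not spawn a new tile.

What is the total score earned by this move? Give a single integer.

Slide up:
col 0: [8, 0, 2, 2] -> [8, 4, 0, 0]  score +4 (running 4)
col 1: [32, 16, 4, 64] -> [32, 16, 4, 64]  score +0 (running 4)
col 2: [0, 64, 0, 8] -> [64, 8, 0, 0]  score +0 (running 4)
col 3: [0, 16, 4, 2] -> [16, 4, 2, 0]  score +0 (running 4)
Board after move:
 8 32 64 16
 4 16  8  4
 0  4  0  2
 0 64  0  0

Answer: 4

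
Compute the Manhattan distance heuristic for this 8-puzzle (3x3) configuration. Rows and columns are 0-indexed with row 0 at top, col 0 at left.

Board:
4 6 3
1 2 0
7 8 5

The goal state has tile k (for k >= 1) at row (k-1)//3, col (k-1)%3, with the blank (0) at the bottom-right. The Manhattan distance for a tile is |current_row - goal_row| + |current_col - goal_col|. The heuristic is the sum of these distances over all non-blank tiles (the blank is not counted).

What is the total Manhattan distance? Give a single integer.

Answer: 7

Derivation:
Tile 4: (0,0)->(1,0) = 1
Tile 6: (0,1)->(1,2) = 2
Tile 3: (0,2)->(0,2) = 0
Tile 1: (1,0)->(0,0) = 1
Tile 2: (1,1)->(0,1) = 1
Tile 7: (2,0)->(2,0) = 0
Tile 8: (2,1)->(2,1) = 0
Tile 5: (2,2)->(1,1) = 2
Sum: 1 + 2 + 0 + 1 + 1 + 0 + 0 + 2 = 7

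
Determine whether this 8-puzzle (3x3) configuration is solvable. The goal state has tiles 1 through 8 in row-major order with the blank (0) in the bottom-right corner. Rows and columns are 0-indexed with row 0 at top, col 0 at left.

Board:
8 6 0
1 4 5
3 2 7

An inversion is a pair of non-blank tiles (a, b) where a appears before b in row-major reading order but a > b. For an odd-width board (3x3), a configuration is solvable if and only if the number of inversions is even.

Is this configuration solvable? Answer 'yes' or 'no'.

Inversions (pairs i<j in row-major order where tile[i] > tile[j] > 0): 17
17 is odd, so the puzzle is not solvable.

Answer: no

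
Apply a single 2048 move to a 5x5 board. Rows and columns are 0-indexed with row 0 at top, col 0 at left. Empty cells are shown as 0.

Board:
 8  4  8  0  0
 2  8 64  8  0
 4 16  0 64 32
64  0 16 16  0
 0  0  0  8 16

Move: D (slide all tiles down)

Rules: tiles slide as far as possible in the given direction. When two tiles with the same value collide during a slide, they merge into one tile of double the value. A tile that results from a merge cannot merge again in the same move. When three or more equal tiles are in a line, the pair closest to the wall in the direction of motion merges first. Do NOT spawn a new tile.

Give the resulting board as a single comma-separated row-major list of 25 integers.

Answer: 0, 0, 0, 0, 0, 8, 0, 0, 8, 0, 2, 4, 8, 64, 0, 4, 8, 64, 16, 32, 64, 16, 16, 8, 16

Derivation:
Slide down:
col 0: [8, 2, 4, 64, 0] -> [0, 8, 2, 4, 64]
col 1: [4, 8, 16, 0, 0] -> [0, 0, 4, 8, 16]
col 2: [8, 64, 0, 16, 0] -> [0, 0, 8, 64, 16]
col 3: [0, 8, 64, 16, 8] -> [0, 8, 64, 16, 8]
col 4: [0, 0, 32, 0, 16] -> [0, 0, 0, 32, 16]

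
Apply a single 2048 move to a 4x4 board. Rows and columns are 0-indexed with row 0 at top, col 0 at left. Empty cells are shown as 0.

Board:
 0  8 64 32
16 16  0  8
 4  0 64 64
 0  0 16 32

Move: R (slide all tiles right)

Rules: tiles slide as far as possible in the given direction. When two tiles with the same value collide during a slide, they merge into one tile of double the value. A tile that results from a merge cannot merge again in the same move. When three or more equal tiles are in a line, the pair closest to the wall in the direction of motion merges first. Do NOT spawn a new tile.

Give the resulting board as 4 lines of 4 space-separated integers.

Slide right:
row 0: [0, 8, 64, 32] -> [0, 8, 64, 32]
row 1: [16, 16, 0, 8] -> [0, 0, 32, 8]
row 2: [4, 0, 64, 64] -> [0, 0, 4, 128]
row 3: [0, 0, 16, 32] -> [0, 0, 16, 32]

Answer:   0   8  64  32
  0   0  32   8
  0   0   4 128
  0   0  16  32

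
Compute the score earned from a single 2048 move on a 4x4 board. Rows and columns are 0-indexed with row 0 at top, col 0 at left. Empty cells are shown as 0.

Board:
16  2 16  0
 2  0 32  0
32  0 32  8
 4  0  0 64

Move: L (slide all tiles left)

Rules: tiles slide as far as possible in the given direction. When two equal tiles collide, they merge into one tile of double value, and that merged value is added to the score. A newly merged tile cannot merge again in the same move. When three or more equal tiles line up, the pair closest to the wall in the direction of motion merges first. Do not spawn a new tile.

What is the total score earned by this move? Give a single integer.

Answer: 64

Derivation:
Slide left:
row 0: [16, 2, 16, 0] -> [16, 2, 16, 0]  score +0 (running 0)
row 1: [2, 0, 32, 0] -> [2, 32, 0, 0]  score +0 (running 0)
row 2: [32, 0, 32, 8] -> [64, 8, 0, 0]  score +64 (running 64)
row 3: [4, 0, 0, 64] -> [4, 64, 0, 0]  score +0 (running 64)
Board after move:
16  2 16  0
 2 32  0  0
64  8  0  0
 4 64  0  0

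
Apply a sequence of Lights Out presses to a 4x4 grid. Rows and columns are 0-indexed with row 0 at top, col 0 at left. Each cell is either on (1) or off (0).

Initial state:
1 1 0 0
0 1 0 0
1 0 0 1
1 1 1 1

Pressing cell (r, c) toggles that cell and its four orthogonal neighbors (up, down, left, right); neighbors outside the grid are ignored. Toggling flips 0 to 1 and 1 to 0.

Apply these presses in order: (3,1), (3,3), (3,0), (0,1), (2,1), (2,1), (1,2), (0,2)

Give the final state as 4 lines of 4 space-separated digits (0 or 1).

Answer: 0 1 1 1
0 1 0 1
0 1 1 0
1 1 1 0

Derivation:
After press 1 at (3,1):
1 1 0 0
0 1 0 0
1 1 0 1
0 0 0 1

After press 2 at (3,3):
1 1 0 0
0 1 0 0
1 1 0 0
0 0 1 0

After press 3 at (3,0):
1 1 0 0
0 1 0 0
0 1 0 0
1 1 1 0

After press 4 at (0,1):
0 0 1 0
0 0 0 0
0 1 0 0
1 1 1 0

After press 5 at (2,1):
0 0 1 0
0 1 0 0
1 0 1 0
1 0 1 0

After press 6 at (2,1):
0 0 1 0
0 0 0 0
0 1 0 0
1 1 1 0

After press 7 at (1,2):
0 0 0 0
0 1 1 1
0 1 1 0
1 1 1 0

After press 8 at (0,2):
0 1 1 1
0 1 0 1
0 1 1 0
1 1 1 0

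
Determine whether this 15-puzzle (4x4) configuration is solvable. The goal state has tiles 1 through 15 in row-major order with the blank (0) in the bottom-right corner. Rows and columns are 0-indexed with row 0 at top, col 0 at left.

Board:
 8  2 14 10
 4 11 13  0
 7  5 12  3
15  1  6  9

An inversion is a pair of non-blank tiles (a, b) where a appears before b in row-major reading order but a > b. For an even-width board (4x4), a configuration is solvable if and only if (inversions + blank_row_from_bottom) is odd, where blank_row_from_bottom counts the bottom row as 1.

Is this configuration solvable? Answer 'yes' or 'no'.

Answer: no

Derivation:
Inversions: 55
Blank is in row 1 (0-indexed from top), which is row 3 counting from the bottom (bottom = 1).
55 + 3 = 58, which is even, so the puzzle is not solvable.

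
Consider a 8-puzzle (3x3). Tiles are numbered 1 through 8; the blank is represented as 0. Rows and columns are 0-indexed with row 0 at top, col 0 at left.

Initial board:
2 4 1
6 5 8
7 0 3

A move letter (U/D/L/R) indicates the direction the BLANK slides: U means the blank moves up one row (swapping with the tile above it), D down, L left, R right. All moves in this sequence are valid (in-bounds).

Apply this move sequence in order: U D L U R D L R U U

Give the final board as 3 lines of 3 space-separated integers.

Answer: 2 0 1
5 4 8
6 7 3

Derivation:
After move 1 (U):
2 4 1
6 0 8
7 5 3

After move 2 (D):
2 4 1
6 5 8
7 0 3

After move 3 (L):
2 4 1
6 5 8
0 7 3

After move 4 (U):
2 4 1
0 5 8
6 7 3

After move 5 (R):
2 4 1
5 0 8
6 7 3

After move 6 (D):
2 4 1
5 7 8
6 0 3

After move 7 (L):
2 4 1
5 7 8
0 6 3

After move 8 (R):
2 4 1
5 7 8
6 0 3

After move 9 (U):
2 4 1
5 0 8
6 7 3

After move 10 (U):
2 0 1
5 4 8
6 7 3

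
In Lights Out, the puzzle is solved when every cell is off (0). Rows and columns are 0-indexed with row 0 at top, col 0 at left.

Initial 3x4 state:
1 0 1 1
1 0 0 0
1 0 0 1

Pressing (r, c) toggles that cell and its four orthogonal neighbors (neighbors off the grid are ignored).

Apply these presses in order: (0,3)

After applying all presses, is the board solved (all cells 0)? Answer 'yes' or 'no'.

Answer: no

Derivation:
After press 1 at (0,3):
1 0 0 0
1 0 0 1
1 0 0 1

Lights still on: 5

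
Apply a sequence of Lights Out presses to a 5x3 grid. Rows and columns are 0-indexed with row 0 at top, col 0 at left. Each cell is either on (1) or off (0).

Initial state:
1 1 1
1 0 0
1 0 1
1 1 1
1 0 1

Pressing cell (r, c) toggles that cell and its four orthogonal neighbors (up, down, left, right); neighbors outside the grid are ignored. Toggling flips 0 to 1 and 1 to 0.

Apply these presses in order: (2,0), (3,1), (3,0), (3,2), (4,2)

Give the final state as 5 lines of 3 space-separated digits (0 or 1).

Answer: 1 1 1
0 0 0
1 0 0
0 0 0
0 0 1

Derivation:
After press 1 at (2,0):
1 1 1
0 0 0
0 1 1
0 1 1
1 0 1

After press 2 at (3,1):
1 1 1
0 0 0
0 0 1
1 0 0
1 1 1

After press 3 at (3,0):
1 1 1
0 0 0
1 0 1
0 1 0
0 1 1

After press 4 at (3,2):
1 1 1
0 0 0
1 0 0
0 0 1
0 1 0

After press 5 at (4,2):
1 1 1
0 0 0
1 0 0
0 0 0
0 0 1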